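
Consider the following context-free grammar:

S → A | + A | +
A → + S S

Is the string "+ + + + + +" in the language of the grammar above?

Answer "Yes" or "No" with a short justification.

Yes - a valid derivation exists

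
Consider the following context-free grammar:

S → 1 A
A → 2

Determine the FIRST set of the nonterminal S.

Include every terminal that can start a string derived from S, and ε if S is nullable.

We compute FIRST(S) using the standard algorithm.
FIRST(A) = {2}
FIRST(S) = {1}
Therefore, FIRST(S) = {1}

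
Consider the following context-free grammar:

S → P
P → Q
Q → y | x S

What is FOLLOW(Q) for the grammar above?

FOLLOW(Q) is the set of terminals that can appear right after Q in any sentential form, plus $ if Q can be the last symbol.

We compute FOLLOW(Q) using the standard algorithm.
FOLLOW(S) starts with {$}.
FIRST(P) = {x, y}
FIRST(Q) = {x, y}
FIRST(S) = {x, y}
FOLLOW(P) = {$}
FOLLOW(Q) = {$}
FOLLOW(S) = {$}
Therefore, FOLLOW(Q) = {$}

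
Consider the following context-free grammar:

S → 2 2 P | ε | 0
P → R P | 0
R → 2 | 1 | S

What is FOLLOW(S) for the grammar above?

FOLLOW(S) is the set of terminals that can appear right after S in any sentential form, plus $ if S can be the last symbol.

We compute FOLLOW(S) using the standard algorithm.
FOLLOW(S) starts with {$}.
FIRST(P) = {0, 1, 2}
FIRST(R) = {0, 1, 2, ε}
FIRST(S) = {0, 2, ε}
FOLLOW(P) = {$, 0, 1, 2}
FOLLOW(R) = {0, 1, 2}
FOLLOW(S) = {$, 0, 1, 2}
Therefore, FOLLOW(S) = {$, 0, 1, 2}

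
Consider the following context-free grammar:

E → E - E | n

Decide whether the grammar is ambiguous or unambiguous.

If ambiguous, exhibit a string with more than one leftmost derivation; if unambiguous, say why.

Ambiguous - the string 'n - n - n - n - n' has two distinct leftmost derivations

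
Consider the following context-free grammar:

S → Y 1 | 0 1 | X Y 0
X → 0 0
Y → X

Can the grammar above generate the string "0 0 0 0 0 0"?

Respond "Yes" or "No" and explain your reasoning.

No - no valid derivation exists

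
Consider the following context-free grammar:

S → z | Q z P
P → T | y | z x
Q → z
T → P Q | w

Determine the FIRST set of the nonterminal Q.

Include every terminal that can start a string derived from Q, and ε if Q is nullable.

We compute FIRST(Q) using the standard algorithm.
FIRST(P) = {w, y, z}
FIRST(Q) = {z}
FIRST(S) = {z}
FIRST(T) = {w, y, z}
Therefore, FIRST(Q) = {z}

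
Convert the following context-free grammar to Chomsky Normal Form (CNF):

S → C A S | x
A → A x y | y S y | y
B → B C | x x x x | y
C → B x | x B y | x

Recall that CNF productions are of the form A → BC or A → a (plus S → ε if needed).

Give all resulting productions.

S → x; TX → x; TY → y; A → y; B → y; C → x; S → C X0; X0 → A S; A → A X1; X1 → TX TY; A → TY X2; X2 → S TY; B → B C; B → TX X3; X3 → TX X4; X4 → TX TX; C → B TX; C → TX X5; X5 → B TY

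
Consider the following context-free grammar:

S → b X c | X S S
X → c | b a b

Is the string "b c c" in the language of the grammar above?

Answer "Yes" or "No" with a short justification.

Yes - a valid derivation exists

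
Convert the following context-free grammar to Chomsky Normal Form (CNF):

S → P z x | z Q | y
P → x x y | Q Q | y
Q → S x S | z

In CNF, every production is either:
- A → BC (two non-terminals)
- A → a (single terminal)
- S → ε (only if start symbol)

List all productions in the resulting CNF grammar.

TZ → z; TX → x; S → y; TY → y; P → y; Q → z; S → P X0; X0 → TZ TX; S → TZ Q; P → TX X1; X1 → TX TY; P → Q Q; Q → S X2; X2 → TX S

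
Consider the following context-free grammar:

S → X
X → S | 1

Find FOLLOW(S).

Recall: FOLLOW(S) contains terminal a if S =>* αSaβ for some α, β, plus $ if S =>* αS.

We compute FOLLOW(S) using the standard algorithm.
FOLLOW(S) starts with {$}.
FIRST(S) = {1}
FIRST(X) = {1}
FOLLOW(S) = {$}
FOLLOW(X) = {$}
Therefore, FOLLOW(S) = {$}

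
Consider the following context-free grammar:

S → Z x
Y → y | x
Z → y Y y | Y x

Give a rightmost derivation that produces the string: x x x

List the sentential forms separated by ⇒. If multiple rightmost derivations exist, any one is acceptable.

S ⇒ Z x ⇒ Y x x ⇒ x x x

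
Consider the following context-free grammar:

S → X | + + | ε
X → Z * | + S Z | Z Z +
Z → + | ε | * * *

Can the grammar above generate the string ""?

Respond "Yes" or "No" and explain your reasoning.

Yes - a valid derivation exists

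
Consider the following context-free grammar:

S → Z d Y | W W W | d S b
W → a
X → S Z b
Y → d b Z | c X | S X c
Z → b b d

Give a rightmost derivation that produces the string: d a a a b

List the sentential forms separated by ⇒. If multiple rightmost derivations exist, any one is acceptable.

S ⇒ d S b ⇒ d W W W b ⇒ d W W a b ⇒ d W a a b ⇒ d a a a b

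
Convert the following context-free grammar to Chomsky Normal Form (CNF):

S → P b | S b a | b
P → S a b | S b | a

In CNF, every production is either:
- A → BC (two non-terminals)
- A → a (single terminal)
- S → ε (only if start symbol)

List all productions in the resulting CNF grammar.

TB → b; TA → a; S → b; P → a; S → P TB; S → S X0; X0 → TB TA; P → S X1; X1 → TA TB; P → S TB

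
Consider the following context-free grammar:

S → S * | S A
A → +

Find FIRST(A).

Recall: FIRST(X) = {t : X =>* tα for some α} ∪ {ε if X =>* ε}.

We compute FIRST(A) using the standard algorithm.
FIRST(A) = {+}
FIRST(S) = {}
Therefore, FIRST(A) = {+}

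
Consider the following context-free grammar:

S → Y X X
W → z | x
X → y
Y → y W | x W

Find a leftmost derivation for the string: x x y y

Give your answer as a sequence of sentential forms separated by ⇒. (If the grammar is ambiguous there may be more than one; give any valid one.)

S ⇒ Y X X ⇒ x W X X ⇒ x x X X ⇒ x x y X ⇒ x x y y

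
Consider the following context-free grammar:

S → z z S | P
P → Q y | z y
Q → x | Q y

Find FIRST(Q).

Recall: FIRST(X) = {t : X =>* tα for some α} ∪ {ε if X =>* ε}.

We compute FIRST(Q) using the standard algorithm.
FIRST(P) = {x, z}
FIRST(Q) = {x}
FIRST(S) = {x, z}
Therefore, FIRST(Q) = {x}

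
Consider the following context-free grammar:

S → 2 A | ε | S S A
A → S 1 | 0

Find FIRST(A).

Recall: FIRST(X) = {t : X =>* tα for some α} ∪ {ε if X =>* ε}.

We compute FIRST(A) using the standard algorithm.
FIRST(A) = {0, 1, 2}
FIRST(S) = {0, 1, 2, ε}
Therefore, FIRST(A) = {0, 1, 2}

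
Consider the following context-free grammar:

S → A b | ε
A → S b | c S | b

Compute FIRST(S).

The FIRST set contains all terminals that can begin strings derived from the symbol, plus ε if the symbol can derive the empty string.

We compute FIRST(S) using the standard algorithm.
FIRST(A) = {b, c}
FIRST(S) = {b, c, ε}
Therefore, FIRST(S) = {b, c, ε}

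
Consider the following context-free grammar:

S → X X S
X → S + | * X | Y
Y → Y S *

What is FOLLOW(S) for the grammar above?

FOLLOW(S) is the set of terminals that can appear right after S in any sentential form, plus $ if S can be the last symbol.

We compute FOLLOW(S) using the standard algorithm.
FOLLOW(S) starts with {$}.
FIRST(S) = {*}
FIRST(X) = {*}
FIRST(Y) = {}
FOLLOW(S) = {$, *, +}
FOLLOW(X) = {*}
FOLLOW(Y) = {*}
Therefore, FOLLOW(S) = {$, *, +}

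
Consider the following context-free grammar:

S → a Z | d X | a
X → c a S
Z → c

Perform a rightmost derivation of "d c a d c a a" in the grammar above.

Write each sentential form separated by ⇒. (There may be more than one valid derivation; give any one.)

S ⇒ d X ⇒ d c a S ⇒ d c a d X ⇒ d c a d c a S ⇒ d c a d c a a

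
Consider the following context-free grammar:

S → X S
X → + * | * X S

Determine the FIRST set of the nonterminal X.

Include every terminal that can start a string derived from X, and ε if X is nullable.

We compute FIRST(X) using the standard algorithm.
FIRST(S) = {*, +}
FIRST(X) = {*, +}
Therefore, FIRST(X) = {*, +}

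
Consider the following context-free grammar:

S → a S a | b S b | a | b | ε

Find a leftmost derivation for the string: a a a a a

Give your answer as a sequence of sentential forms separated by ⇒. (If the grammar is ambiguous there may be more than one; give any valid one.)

S ⇒ a S a ⇒ a a S a a ⇒ a a a a a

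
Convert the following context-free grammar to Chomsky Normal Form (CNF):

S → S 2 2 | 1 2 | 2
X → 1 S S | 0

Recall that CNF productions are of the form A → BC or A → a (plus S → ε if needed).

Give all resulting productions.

T2 → 2; T1 → 1; S → 2; X → 0; S → S X0; X0 → T2 T2; S → T1 T2; X → T1 X1; X1 → S S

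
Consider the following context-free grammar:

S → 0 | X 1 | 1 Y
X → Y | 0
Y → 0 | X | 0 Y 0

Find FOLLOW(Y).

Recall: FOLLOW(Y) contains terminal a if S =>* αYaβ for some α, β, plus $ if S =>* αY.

We compute FOLLOW(Y) using the standard algorithm.
FOLLOW(S) starts with {$}.
FIRST(S) = {0, 1}
FIRST(X) = {0}
FIRST(Y) = {0}
FOLLOW(S) = {$}
FOLLOW(X) = {$, 0, 1}
FOLLOW(Y) = {$, 0, 1}
Therefore, FOLLOW(Y) = {$, 0, 1}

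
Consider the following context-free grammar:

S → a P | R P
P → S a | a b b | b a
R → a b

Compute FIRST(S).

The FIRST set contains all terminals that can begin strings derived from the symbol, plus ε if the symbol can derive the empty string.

We compute FIRST(S) using the standard algorithm.
FIRST(P) = {a, b}
FIRST(R) = {a}
FIRST(S) = {a}
Therefore, FIRST(S) = {a}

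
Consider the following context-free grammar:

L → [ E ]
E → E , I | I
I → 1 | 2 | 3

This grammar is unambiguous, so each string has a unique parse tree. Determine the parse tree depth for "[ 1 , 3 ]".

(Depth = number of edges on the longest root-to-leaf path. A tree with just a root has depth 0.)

4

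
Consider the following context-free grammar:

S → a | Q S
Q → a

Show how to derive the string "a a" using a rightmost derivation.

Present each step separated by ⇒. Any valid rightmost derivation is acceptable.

S ⇒ Q S ⇒ Q a ⇒ a a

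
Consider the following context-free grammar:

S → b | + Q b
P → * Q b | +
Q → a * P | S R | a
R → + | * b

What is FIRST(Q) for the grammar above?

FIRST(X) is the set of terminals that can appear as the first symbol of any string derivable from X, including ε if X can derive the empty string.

We compute FIRST(Q) using the standard algorithm.
FIRST(P) = {*, +}
FIRST(Q) = {+, a, b}
FIRST(R) = {*, +}
FIRST(S) = {+, b}
Therefore, FIRST(Q) = {+, a, b}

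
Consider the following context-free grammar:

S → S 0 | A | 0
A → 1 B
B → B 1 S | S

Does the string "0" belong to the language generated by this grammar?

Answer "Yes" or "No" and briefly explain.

Yes - a valid derivation exists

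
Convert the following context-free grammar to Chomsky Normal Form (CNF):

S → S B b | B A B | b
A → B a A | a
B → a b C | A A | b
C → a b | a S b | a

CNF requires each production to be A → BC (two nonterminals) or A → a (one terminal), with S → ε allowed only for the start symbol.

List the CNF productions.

TB → b; S → b; TA → a; A → a; B → b; C → a; S → S X0; X0 → B TB; S → B X1; X1 → A B; A → B X2; X2 → TA A; B → TA X3; X3 → TB C; B → A A; C → TA TB; C → TA X4; X4 → S TB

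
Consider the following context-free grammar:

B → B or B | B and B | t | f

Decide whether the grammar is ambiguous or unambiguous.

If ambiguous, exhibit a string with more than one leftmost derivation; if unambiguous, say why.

Ambiguous - the string 'f and t or f and t or t' has two distinct leftmost derivations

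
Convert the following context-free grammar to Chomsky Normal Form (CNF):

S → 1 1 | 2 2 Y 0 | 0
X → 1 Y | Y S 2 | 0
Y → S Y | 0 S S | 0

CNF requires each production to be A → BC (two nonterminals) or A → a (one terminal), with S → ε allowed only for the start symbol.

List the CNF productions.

T1 → 1; T2 → 2; T0 → 0; S → 0; X → 0; Y → 0; S → T1 T1; S → T2 X0; X0 → T2 X1; X1 → Y T0; X → T1 Y; X → Y X2; X2 → S T2; Y → S Y; Y → T0 X3; X3 → S S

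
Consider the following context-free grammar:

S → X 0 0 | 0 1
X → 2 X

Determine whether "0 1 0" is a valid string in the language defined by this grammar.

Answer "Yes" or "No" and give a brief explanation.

No - no valid derivation exists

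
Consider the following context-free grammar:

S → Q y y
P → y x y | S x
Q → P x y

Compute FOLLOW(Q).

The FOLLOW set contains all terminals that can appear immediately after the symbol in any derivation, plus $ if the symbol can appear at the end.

We compute FOLLOW(Q) using the standard algorithm.
FOLLOW(S) starts with {$}.
FIRST(P) = {y}
FIRST(Q) = {y}
FIRST(S) = {y}
FOLLOW(P) = {x}
FOLLOW(Q) = {y}
FOLLOW(S) = {$, x}
Therefore, FOLLOW(Q) = {y}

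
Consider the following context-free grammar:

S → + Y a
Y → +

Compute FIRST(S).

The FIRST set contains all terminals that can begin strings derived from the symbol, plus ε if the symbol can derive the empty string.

We compute FIRST(S) using the standard algorithm.
FIRST(S) = {+}
FIRST(Y) = {+}
Therefore, FIRST(S) = {+}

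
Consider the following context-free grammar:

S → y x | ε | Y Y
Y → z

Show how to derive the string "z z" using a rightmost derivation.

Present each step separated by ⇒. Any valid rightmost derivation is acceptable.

S ⇒ Y Y ⇒ Y z ⇒ z z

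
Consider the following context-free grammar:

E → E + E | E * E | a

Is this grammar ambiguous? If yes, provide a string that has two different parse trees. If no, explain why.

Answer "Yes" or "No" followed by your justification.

Yes - the string 'a * a + a * a + a' has two distinct leftmost derivations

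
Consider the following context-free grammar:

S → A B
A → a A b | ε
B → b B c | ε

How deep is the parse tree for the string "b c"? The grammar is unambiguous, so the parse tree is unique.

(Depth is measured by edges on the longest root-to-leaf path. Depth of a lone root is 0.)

3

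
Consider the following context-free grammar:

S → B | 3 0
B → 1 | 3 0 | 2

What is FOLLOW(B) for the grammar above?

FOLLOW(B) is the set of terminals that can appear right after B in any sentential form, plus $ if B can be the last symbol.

We compute FOLLOW(B) using the standard algorithm.
FOLLOW(S) starts with {$}.
FIRST(B) = {1, 2, 3}
FIRST(S) = {1, 2, 3}
FOLLOW(B) = {$}
FOLLOW(S) = {$}
Therefore, FOLLOW(B) = {$}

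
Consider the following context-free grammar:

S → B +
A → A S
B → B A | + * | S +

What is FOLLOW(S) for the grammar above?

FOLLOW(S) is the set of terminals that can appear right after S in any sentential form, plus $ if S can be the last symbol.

We compute FOLLOW(S) using the standard algorithm.
FOLLOW(S) starts with {$}.
FIRST(A) = {}
FIRST(B) = {+}
FIRST(S) = {+}
FOLLOW(A) = {+}
FOLLOW(B) = {+}
FOLLOW(S) = {$, +}
Therefore, FOLLOW(S) = {$, +}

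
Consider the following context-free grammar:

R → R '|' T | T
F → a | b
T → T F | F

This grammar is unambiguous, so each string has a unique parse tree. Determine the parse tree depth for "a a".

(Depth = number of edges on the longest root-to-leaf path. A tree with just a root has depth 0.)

4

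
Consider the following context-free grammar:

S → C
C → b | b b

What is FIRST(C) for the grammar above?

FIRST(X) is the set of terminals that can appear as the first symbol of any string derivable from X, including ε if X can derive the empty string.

We compute FIRST(C) using the standard algorithm.
FIRST(C) = {b}
FIRST(S) = {b}
Therefore, FIRST(C) = {b}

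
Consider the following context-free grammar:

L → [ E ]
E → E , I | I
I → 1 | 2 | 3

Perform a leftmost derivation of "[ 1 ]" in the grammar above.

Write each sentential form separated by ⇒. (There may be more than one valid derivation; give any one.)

L ⇒ [ E ] ⇒ [ I ] ⇒ [ 1 ]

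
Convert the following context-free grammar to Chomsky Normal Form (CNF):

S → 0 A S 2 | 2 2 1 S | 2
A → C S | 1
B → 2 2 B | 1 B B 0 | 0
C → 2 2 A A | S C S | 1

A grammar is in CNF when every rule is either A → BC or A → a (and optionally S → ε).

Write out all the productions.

T0 → 0; T2 → 2; T1 → 1; S → 2; A → 1; B → 0; C → 1; S → T0 X0; X0 → A X1; X1 → S T2; S → T2 X2; X2 → T2 X3; X3 → T1 S; A → C S; B → T2 X4; X4 → T2 B; B → T1 X5; X5 → B X6; X6 → B T0; C → T2 X7; X7 → T2 X8; X8 → A A; C → S X9; X9 → C S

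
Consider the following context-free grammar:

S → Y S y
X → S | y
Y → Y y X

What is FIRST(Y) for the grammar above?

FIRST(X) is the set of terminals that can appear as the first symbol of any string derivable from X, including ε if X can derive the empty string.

We compute FIRST(Y) using the standard algorithm.
FIRST(S) = {}
FIRST(X) = {y}
FIRST(Y) = {}
Therefore, FIRST(Y) = {}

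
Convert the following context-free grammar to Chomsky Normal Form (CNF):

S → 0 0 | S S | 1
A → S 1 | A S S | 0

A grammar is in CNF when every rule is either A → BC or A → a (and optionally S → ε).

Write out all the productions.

T0 → 0; S → 1; T1 → 1; A → 0; S → T0 T0; S → S S; A → S T1; A → A X0; X0 → S S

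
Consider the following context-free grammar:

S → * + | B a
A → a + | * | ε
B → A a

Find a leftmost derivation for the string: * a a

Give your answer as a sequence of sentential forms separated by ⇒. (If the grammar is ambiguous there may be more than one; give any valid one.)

S ⇒ B a ⇒ A a a ⇒ * a a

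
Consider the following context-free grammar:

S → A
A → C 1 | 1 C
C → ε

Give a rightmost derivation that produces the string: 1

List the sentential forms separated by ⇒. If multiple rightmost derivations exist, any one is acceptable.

S ⇒ A ⇒ C 1 ⇒ 1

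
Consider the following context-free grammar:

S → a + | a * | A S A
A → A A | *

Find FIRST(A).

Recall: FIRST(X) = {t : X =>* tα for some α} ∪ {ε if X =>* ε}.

We compute FIRST(A) using the standard algorithm.
FIRST(A) = {*}
FIRST(S) = {*, a}
Therefore, FIRST(A) = {*}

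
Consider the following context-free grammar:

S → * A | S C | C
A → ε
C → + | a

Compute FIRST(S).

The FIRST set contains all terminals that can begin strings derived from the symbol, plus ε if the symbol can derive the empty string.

We compute FIRST(S) using the standard algorithm.
FIRST(A) = {ε}
FIRST(C) = {+, a}
FIRST(S) = {*, +, a}
Therefore, FIRST(S) = {*, +, a}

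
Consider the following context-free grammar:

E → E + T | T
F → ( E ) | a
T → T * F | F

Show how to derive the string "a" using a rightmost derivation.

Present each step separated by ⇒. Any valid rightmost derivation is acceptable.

E ⇒ T ⇒ F ⇒ a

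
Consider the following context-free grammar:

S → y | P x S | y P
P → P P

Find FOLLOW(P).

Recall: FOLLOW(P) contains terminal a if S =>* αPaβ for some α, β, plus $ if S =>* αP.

We compute FOLLOW(P) using the standard algorithm.
FOLLOW(S) starts with {$}.
FIRST(P) = {}
FIRST(S) = {y}
FOLLOW(P) = {$, x}
FOLLOW(S) = {$}
Therefore, FOLLOW(P) = {$, x}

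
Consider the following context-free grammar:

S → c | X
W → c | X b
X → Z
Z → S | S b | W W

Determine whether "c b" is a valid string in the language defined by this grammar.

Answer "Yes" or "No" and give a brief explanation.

Yes - a valid derivation exists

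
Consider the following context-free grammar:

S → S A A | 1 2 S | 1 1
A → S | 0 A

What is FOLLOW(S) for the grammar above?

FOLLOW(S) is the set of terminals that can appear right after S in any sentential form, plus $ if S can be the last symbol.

We compute FOLLOW(S) using the standard algorithm.
FOLLOW(S) starts with {$}.
FIRST(A) = {0, 1}
FIRST(S) = {1}
FOLLOW(A) = {$, 0, 1}
FOLLOW(S) = {$, 0, 1}
Therefore, FOLLOW(S) = {$, 0, 1}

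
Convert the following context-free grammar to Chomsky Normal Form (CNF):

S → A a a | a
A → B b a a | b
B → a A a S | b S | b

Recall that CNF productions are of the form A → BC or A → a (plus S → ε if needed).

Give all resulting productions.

TA → a; S → a; TB → b; A → b; B → b; S → A X0; X0 → TA TA; A → B X1; X1 → TB X2; X2 → TA TA; B → TA X3; X3 → A X4; X4 → TA S; B → TB S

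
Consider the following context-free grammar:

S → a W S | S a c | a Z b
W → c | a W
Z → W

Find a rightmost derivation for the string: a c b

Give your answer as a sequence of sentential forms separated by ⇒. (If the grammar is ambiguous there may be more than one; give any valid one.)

S ⇒ a Z b ⇒ a W b ⇒ a c b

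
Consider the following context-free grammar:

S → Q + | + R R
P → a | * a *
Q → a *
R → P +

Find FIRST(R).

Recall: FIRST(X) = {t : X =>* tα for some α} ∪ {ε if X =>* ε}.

We compute FIRST(R) using the standard algorithm.
FIRST(P) = {*, a}
FIRST(Q) = {a}
FIRST(R) = {*, a}
FIRST(S) = {+, a}
Therefore, FIRST(R) = {*, a}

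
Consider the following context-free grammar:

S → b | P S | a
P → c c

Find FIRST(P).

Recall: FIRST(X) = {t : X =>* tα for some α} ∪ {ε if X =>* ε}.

We compute FIRST(P) using the standard algorithm.
FIRST(P) = {c}
FIRST(S) = {a, b, c}
Therefore, FIRST(P) = {c}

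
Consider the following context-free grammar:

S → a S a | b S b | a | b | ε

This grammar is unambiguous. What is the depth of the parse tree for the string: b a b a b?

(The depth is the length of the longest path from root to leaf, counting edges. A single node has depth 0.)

3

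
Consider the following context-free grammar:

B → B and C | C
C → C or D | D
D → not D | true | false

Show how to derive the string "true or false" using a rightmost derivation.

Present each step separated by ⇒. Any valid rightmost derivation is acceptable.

B ⇒ C ⇒ C or D ⇒ C or false ⇒ D or false ⇒ true or false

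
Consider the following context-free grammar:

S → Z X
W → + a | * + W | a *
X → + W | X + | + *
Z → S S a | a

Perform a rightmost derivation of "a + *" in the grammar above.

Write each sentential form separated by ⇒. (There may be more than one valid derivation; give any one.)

S ⇒ Z X ⇒ Z + * ⇒ a + *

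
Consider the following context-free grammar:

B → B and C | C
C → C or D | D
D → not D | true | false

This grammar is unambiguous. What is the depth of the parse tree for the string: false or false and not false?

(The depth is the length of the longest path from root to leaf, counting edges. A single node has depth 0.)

5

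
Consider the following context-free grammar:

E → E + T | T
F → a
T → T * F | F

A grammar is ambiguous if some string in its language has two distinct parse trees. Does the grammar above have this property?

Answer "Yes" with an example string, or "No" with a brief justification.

No - the grammar is unambiguous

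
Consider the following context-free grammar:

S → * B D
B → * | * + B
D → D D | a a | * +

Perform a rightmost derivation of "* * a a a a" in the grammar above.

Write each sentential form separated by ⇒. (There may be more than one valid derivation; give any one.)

S ⇒ * B D ⇒ * B D D ⇒ * B D a a ⇒ * B a a a a ⇒ * * a a a a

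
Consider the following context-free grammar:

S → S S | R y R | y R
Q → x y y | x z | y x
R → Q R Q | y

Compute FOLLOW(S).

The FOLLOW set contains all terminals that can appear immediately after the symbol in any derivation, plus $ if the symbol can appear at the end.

We compute FOLLOW(S) using the standard algorithm.
FOLLOW(S) starts with {$}.
FIRST(Q) = {x, y}
FIRST(R) = {x, y}
FIRST(S) = {x, y}
FOLLOW(Q) = {$, x, y}
FOLLOW(R) = {$, x, y}
FOLLOW(S) = {$, x, y}
Therefore, FOLLOW(S) = {$, x, y}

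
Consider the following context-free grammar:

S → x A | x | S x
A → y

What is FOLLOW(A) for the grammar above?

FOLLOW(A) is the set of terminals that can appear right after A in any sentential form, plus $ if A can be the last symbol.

We compute FOLLOW(A) using the standard algorithm.
FOLLOW(S) starts with {$}.
FIRST(A) = {y}
FIRST(S) = {x}
FOLLOW(A) = {$, x}
FOLLOW(S) = {$, x}
Therefore, FOLLOW(A) = {$, x}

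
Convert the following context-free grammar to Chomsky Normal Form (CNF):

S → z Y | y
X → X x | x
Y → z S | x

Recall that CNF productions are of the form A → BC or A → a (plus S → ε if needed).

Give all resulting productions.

TZ → z; S → y; TX → x; X → x; Y → x; S → TZ Y; X → X TX; Y → TZ S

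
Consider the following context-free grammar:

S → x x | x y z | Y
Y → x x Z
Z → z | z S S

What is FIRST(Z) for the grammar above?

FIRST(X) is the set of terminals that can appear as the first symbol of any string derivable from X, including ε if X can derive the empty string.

We compute FIRST(Z) using the standard algorithm.
FIRST(S) = {x}
FIRST(Y) = {x}
FIRST(Z) = {z}
Therefore, FIRST(Z) = {z}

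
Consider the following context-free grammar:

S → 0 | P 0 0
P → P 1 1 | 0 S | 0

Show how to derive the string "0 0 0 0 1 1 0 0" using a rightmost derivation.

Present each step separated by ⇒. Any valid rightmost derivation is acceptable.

S ⇒ P 0 0 ⇒ P 1 1 0 0 ⇒ 0 S 1 1 0 0 ⇒ 0 P 0 0 1 1 0 0 ⇒ 0 0 0 0 1 1 0 0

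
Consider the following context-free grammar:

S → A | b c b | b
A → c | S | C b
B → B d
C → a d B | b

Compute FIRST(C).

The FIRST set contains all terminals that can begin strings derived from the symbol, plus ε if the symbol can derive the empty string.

We compute FIRST(C) using the standard algorithm.
FIRST(A) = {a, b, c}
FIRST(B) = {}
FIRST(C) = {a, b}
FIRST(S) = {a, b, c}
Therefore, FIRST(C) = {a, b}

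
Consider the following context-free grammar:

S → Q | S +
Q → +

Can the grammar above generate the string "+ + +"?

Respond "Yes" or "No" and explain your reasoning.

Yes - a valid derivation exists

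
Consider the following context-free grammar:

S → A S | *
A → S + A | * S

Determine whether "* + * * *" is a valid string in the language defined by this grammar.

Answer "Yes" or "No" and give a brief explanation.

Yes - a valid derivation exists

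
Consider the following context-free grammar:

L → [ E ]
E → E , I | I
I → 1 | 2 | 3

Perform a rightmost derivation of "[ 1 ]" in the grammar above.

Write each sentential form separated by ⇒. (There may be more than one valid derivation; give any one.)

L ⇒ [ E ] ⇒ [ I ] ⇒ [ 1 ]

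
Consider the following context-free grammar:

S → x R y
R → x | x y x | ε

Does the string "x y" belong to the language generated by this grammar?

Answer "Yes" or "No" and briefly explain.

Yes - a valid derivation exists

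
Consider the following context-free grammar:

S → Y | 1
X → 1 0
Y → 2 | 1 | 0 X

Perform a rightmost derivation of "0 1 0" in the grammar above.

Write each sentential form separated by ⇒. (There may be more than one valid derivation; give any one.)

S ⇒ Y ⇒ 0 X ⇒ 0 1 0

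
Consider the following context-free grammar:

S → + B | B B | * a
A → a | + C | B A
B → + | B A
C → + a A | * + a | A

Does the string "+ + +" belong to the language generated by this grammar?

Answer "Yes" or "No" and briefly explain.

No - no valid derivation exists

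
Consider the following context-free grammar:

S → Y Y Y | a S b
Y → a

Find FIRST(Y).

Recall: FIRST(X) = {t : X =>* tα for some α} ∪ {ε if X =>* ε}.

We compute FIRST(Y) using the standard algorithm.
FIRST(S) = {a}
FIRST(Y) = {a}
Therefore, FIRST(Y) = {a}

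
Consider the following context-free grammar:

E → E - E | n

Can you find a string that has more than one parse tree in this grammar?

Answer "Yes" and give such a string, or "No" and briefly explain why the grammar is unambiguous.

Yes - the string 'n - n - n - n' has two distinct parse trees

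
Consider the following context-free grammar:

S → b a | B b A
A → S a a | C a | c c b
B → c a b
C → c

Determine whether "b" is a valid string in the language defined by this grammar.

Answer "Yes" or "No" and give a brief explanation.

No - no valid derivation exists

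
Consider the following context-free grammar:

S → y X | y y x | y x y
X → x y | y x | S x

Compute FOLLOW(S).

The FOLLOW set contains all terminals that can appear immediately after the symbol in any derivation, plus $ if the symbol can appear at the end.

We compute FOLLOW(S) using the standard algorithm.
FOLLOW(S) starts with {$}.
FIRST(S) = {y}
FIRST(X) = {x, y}
FOLLOW(S) = {$, x}
FOLLOW(X) = {$, x}
Therefore, FOLLOW(S) = {$, x}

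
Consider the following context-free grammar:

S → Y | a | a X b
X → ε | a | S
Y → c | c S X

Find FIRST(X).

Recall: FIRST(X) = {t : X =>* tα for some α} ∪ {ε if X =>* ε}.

We compute FIRST(X) using the standard algorithm.
FIRST(S) = {a, c}
FIRST(X) = {a, c, ε}
FIRST(Y) = {c}
Therefore, FIRST(X) = {a, c, ε}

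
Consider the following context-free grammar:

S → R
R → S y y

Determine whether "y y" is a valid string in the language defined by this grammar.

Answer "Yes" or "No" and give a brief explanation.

No - no valid derivation exists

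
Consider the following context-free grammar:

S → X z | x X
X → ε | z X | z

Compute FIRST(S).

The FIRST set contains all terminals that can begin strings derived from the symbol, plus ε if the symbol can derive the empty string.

We compute FIRST(S) using the standard algorithm.
FIRST(S) = {x, z}
FIRST(X) = {z, ε}
Therefore, FIRST(S) = {x, z}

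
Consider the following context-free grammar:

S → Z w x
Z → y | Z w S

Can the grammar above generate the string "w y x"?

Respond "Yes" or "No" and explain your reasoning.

No - no valid derivation exists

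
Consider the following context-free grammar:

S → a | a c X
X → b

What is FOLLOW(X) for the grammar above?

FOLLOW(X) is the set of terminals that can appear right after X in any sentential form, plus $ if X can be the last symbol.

We compute FOLLOW(X) using the standard algorithm.
FOLLOW(S) starts with {$}.
FIRST(S) = {a}
FIRST(X) = {b}
FOLLOW(S) = {$}
FOLLOW(X) = {$}
Therefore, FOLLOW(X) = {$}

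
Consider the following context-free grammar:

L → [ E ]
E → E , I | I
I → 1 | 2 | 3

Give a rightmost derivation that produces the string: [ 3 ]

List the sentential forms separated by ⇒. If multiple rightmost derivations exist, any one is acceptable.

L ⇒ [ E ] ⇒ [ I ] ⇒ [ 3 ]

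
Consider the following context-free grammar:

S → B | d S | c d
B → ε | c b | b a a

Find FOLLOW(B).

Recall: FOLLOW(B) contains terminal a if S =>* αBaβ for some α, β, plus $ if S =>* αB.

We compute FOLLOW(B) using the standard algorithm.
FOLLOW(S) starts with {$}.
FIRST(B) = {b, c, ε}
FIRST(S) = {b, c, d, ε}
FOLLOW(B) = {$}
FOLLOW(S) = {$}
Therefore, FOLLOW(B) = {$}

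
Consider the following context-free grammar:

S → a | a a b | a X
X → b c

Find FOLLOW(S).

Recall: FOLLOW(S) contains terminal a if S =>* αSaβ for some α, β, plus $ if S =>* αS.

We compute FOLLOW(S) using the standard algorithm.
FOLLOW(S) starts with {$}.
FIRST(S) = {a}
FIRST(X) = {b}
FOLLOW(S) = {$}
FOLLOW(X) = {$}
Therefore, FOLLOW(S) = {$}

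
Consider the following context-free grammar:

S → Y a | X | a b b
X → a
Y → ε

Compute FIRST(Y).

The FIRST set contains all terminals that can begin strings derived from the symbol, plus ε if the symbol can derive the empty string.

We compute FIRST(Y) using the standard algorithm.
FIRST(S) = {a}
FIRST(X) = {a}
FIRST(Y) = {ε}
Therefore, FIRST(Y) = {ε}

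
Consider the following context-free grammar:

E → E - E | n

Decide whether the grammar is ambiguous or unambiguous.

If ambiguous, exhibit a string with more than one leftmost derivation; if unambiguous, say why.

Ambiguous - the string 'n - n - n - n - n' has two distinct leftmost derivations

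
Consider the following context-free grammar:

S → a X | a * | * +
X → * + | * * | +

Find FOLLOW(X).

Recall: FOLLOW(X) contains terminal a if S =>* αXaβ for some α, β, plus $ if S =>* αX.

We compute FOLLOW(X) using the standard algorithm.
FOLLOW(S) starts with {$}.
FIRST(S) = {*, a}
FIRST(X) = {*, +}
FOLLOW(S) = {$}
FOLLOW(X) = {$}
Therefore, FOLLOW(X) = {$}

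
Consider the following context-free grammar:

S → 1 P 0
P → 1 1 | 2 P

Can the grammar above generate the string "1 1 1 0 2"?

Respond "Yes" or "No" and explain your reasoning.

No - no valid derivation exists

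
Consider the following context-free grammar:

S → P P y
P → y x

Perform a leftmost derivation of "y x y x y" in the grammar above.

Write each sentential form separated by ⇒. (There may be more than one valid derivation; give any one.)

S ⇒ P P y ⇒ y x P y ⇒ y x y x y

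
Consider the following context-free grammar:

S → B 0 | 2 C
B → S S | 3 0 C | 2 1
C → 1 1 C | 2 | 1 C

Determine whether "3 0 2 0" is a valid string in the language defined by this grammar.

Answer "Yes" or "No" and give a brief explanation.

Yes - a valid derivation exists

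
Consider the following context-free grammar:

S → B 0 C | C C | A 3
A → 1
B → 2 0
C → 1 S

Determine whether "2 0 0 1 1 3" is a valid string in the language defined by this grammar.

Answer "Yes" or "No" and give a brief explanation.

Yes - a valid derivation exists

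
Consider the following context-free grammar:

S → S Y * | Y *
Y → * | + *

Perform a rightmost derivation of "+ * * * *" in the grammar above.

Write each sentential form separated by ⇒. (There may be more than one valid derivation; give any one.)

S ⇒ S Y * ⇒ S * * ⇒ Y * * * ⇒ + * * * *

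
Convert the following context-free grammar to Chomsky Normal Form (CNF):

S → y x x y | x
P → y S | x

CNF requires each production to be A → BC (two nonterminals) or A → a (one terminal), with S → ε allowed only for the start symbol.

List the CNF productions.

TY → y; TX → x; S → x; P → x; S → TY X0; X0 → TX X1; X1 → TX TY; P → TY S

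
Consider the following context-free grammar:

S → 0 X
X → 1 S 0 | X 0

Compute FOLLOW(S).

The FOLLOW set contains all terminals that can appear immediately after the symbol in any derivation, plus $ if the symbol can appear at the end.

We compute FOLLOW(S) using the standard algorithm.
FOLLOW(S) starts with {$}.
FIRST(S) = {0}
FIRST(X) = {1}
FOLLOW(S) = {$, 0}
FOLLOW(X) = {$, 0}
Therefore, FOLLOW(S) = {$, 0}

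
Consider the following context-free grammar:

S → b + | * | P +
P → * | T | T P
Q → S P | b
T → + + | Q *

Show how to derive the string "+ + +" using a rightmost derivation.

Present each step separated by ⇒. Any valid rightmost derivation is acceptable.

S ⇒ P + ⇒ T + ⇒ + + +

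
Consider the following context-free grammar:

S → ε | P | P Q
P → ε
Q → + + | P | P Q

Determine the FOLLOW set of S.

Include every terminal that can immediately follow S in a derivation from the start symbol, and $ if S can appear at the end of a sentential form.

We compute FOLLOW(S) using the standard algorithm.
FOLLOW(S) starts with {$}.
FIRST(P) = {ε}
FIRST(Q) = {+, ε}
FIRST(S) = {+, ε}
FOLLOW(P) = {$, +}
FOLLOW(Q) = {$}
FOLLOW(S) = {$}
Therefore, FOLLOW(S) = {$}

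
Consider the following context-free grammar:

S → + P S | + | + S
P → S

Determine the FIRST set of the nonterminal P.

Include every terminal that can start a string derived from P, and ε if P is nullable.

We compute FIRST(P) using the standard algorithm.
FIRST(P) = {+}
FIRST(S) = {+}
Therefore, FIRST(P) = {+}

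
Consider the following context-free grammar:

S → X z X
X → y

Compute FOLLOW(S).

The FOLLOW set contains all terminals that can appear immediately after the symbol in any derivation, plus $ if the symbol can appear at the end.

We compute FOLLOW(S) using the standard algorithm.
FOLLOW(S) starts with {$}.
FIRST(S) = {y}
FIRST(X) = {y}
FOLLOW(S) = {$}
FOLLOW(X) = {$, z}
Therefore, FOLLOW(S) = {$}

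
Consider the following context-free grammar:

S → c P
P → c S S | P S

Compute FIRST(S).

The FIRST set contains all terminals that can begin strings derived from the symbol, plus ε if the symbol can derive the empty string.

We compute FIRST(S) using the standard algorithm.
FIRST(P) = {c}
FIRST(S) = {c}
Therefore, FIRST(S) = {c}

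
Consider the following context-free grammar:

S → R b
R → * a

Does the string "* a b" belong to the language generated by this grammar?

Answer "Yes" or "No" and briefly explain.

Yes - a valid derivation exists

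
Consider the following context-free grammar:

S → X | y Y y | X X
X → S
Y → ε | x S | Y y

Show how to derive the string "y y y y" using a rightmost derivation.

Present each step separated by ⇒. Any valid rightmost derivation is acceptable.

S ⇒ y Y y ⇒ y Y y y ⇒ y Y y y y ⇒ y y y y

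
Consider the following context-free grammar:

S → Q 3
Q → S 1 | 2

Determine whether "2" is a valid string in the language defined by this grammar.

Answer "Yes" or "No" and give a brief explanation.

No - no valid derivation exists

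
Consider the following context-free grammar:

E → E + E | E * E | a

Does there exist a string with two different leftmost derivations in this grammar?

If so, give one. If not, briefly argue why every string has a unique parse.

Yes - the string 'a + a + a * a * a' has two distinct leftmost derivations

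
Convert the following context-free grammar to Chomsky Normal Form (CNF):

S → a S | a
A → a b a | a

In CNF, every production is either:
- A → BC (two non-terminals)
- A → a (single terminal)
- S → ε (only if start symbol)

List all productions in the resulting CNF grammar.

TA → a; S → a; TB → b; A → a; S → TA S; A → TA X0; X0 → TB TA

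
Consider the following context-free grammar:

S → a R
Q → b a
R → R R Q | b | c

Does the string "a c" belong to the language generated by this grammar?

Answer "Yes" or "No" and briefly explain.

Yes - a valid derivation exists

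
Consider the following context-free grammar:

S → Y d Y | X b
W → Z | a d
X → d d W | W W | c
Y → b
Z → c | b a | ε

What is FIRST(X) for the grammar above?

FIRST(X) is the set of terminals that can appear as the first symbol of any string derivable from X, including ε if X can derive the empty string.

We compute FIRST(X) using the standard algorithm.
FIRST(S) = {a, b, c, d}
FIRST(W) = {a, b, c, ε}
FIRST(X) = {a, b, c, d, ε}
FIRST(Y) = {b}
FIRST(Z) = {b, c, ε}
Therefore, FIRST(X) = {a, b, c, d, ε}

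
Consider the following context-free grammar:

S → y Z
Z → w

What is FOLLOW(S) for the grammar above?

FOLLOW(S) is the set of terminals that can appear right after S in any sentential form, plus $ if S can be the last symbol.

We compute FOLLOW(S) using the standard algorithm.
FOLLOW(S) starts with {$}.
FIRST(S) = {y}
FIRST(Z) = {w}
FOLLOW(S) = {$}
FOLLOW(Z) = {$}
Therefore, FOLLOW(S) = {$}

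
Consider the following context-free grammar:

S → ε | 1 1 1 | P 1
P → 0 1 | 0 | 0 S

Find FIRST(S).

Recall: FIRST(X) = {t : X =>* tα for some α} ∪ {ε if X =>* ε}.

We compute FIRST(S) using the standard algorithm.
FIRST(P) = {0}
FIRST(S) = {0, 1, ε}
Therefore, FIRST(S) = {0, 1, ε}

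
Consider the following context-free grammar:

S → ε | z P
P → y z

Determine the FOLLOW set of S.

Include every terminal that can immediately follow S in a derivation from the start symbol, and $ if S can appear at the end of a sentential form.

We compute FOLLOW(S) using the standard algorithm.
FOLLOW(S) starts with {$}.
FIRST(P) = {y}
FIRST(S) = {z, ε}
FOLLOW(P) = {$}
FOLLOW(S) = {$}
Therefore, FOLLOW(S) = {$}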